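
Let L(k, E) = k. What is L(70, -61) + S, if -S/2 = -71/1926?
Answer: 67481/963 ≈ 70.074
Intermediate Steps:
S = 71/963 (S = -(-142)/1926 = -2*(-71/1926) = 71/963 ≈ 0.073728)
L(70, -61) + S = 70 + 71/963 = 67481/963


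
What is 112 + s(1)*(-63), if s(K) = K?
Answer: 49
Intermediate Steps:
112 + s(1)*(-63) = 112 + 1*(-63) = 112 - 63 = 49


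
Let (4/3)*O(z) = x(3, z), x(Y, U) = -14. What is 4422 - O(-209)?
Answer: 8865/2 ≈ 4432.5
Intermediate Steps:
O(z) = -21/2 (O(z) = (3/4)*(-14) = -21/2)
4422 - O(-209) = 4422 - 1*(-21/2) = 4422 + 21/2 = 8865/2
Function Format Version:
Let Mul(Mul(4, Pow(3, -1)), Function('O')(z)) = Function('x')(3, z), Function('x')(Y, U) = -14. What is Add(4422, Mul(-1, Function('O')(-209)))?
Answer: Rational(8865, 2) ≈ 4432.5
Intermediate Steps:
Function('O')(z) = Rational(-21, 2) (Function('O')(z) = Mul(Rational(3, 4), -14) = Rational(-21, 2))
Add(4422, Mul(-1, Function('O')(-209))) = Add(4422, Mul(-1, Rational(-21, 2))) = Add(4422, Rational(21, 2)) = Rational(8865, 2)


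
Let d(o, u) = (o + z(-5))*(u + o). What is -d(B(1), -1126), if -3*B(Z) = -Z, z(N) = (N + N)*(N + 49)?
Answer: -4454263/9 ≈ -4.9492e+5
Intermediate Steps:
z(N) = 2*N*(49 + N) (z(N) = (2*N)*(49 + N) = 2*N*(49 + N))
B(Z) = Z/3 (B(Z) = -(-1)*Z/3 = Z/3)
d(o, u) = (-440 + o)*(o + u) (d(o, u) = (o + 2*(-5)*(49 - 5))*(u + o) = (o + 2*(-5)*44)*(o + u) = (o - 440)*(o + u) = (-440 + o)*(o + u))
-d(B(1), -1126) = -(((⅓)*1)² - 440/3 - 440*(-1126) + ((⅓)*1)*(-1126)) = -((⅓)² - 440*⅓ + 495440 + (⅓)*(-1126)) = -(⅑ - 440/3 + 495440 - 1126/3) = -1*4454263/9 = -4454263/9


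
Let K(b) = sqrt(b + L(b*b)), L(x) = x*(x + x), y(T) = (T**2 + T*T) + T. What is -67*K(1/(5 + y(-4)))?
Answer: -67*sqrt(35939)/1089 ≈ -11.664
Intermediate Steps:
y(T) = T + 2*T**2 (y(T) = (T**2 + T**2) + T = 2*T**2 + T = T + 2*T**2)
L(x) = 2*x**2 (L(x) = x*(2*x) = 2*x**2)
K(b) = sqrt(b + 2*b**4) (K(b) = sqrt(b + 2*(b*b)**2) = sqrt(b + 2*(b**2)**2) = sqrt(b + 2*b**4))
-67*K(1/(5 + y(-4))) = -67*sqrt(1/(5 - 4*(1 + 2*(-4))) + 2*(1/(5 - 4*(1 + 2*(-4))))**4) = -67*sqrt(1/(5 - 4*(1 - 8)) + 2*(1/(5 - 4*(1 - 8)))**4) = -67*sqrt(1/(5 - 4*(-7)) + 2*(1/(5 - 4*(-7)))**4) = -67*sqrt(1/(5 + 28) + 2*(1/(5 + 28))**4) = -67*sqrt(1/33 + 2*(1/33)**4) = -67*sqrt(1/33 + 2*(1/1185921)) = -67*sqrt(1/33 + 2/1185921) = -67*sqrt(35939)/1089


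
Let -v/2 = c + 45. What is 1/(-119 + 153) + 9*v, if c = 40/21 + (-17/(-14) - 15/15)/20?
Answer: -2009789/2380 ≈ -844.45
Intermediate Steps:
c = 1609/840 (c = 40*(1/21) + (-17*(-1/14) - 15*1/15)*(1/20) = 40/21 + (17/14 - 1)*(1/20) = 40/21 + (3/14)*(1/20) = 40/21 + 3/280 = 1609/840 ≈ 1.9155)
v = -39409/420 (v = -2*(1609/840 + 45) = -2*39409/840 = -39409/420 ≈ -93.831)
1/(-119 + 153) + 9*v = 1/(-119 + 153) + 9*(-39409/420) = 1/34 - 118227/140 = -2009789/2380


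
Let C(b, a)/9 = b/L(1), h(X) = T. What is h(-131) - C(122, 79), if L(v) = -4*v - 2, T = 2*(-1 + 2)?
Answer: 185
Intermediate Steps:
T = 2 (T = 2*1 = 2)
h(X) = 2
L(v) = -2 - 4*v
C(b, a) = -3*b/2 (C(b, a) = 9*(b/(-2 - 4*1)) = 9*(b/(-2 - 4)) = 9*(b/(-6)) = 9*(b*(-⅙)) = 9*(-b/6) = -3*b/2)
h(-131) - C(122, 79) = 2 - (-3)*122/2 = 2 - 1*(-183) = 2 + 183 = 185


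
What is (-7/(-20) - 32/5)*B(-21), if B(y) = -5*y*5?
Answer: -12705/4 ≈ -3176.3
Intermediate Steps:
B(y) = -25*y
(-7/(-20) - 32/5)*B(-21) = (-7/(-20) - 32/5)*(-25*(-21)) = (-7*(-1/20) - 32*⅕)*525 = (7/20 - 32/5)*525 = -121/20*525 = -12705/4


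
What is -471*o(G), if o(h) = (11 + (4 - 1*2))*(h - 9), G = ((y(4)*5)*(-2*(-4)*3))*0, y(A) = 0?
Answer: 55107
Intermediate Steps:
G = 0 (G = ((0*5)*(-2*(-4)*3))*0 = (0*(8*3))*0 = (0*24)*0 = 0*0 = 0)
o(h) = -117 + 13*h (o(h) = (11 + (4 - 2))*(-9 + h) = (11 + 2)*(-9 + h) = 13*(-9 + h) = -117 + 13*h)
-471*o(G) = -471*(-117 + 13*0) = -471*(-117 + 0) = -471*(-117) = 55107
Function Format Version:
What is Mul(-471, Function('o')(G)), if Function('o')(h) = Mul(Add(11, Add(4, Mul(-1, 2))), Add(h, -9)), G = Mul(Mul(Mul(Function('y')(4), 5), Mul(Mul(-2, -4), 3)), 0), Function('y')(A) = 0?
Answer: 55107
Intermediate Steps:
G = 0 (G = Mul(Mul(Mul(0, 5), Mul(Mul(-2, -4), 3)), 0) = Mul(Mul(0, Mul(8, 3)), 0) = Mul(Mul(0, 24), 0) = Mul(0, 0) = 0)
Function('o')(h) = Add(-117, Mul(13, h)) (Function('o')(h) = Mul(Add(11, Add(4, -2)), Add(-9, h)) = Mul(Add(11, 2), Add(-9, h)) = Mul(13, Add(-9, h)) = Add(-117, Mul(13, h)))
Mul(-471, Function('o')(G)) = Mul(-471, Add(-117, Mul(13, 0))) = Mul(-471, Add(-117, 0)) = Mul(-471, -117) = 55107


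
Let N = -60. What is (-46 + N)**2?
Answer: 11236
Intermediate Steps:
(-46 + N)**2 = (-46 - 60)**2 = (-106)**2 = 11236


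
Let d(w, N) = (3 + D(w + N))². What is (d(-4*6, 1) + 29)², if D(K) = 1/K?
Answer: 398601225/279841 ≈ 1424.4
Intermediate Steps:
d(w, N) = (3 + 1/(N + w))² (d(w, N) = (3 + 1/(w + N))² = (3 + 1/(N + w))²)
(d(-4*6, 1) + 29)² = ((3 + 1/(1 - 4*6))² + 29)² = ((3 + 1/(1 - 24))² + 29)² = ((3 + 1/(-23))² + 29)² = ((3 - 1/23)² + 29)² = ((68/23)² + 29)² = (4624/529 + 29)² = (19965/529)² = 398601225/279841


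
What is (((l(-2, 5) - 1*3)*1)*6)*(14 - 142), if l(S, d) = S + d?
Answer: 0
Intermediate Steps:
(((l(-2, 5) - 1*3)*1)*6)*(14 - 142) = ((((-2 + 5) - 1*3)*1)*6)*(14 - 142) = (((3 - 3)*1)*6)*(-128) = ((0*1)*6)*(-128) = (0*6)*(-128) = 0*(-128) = 0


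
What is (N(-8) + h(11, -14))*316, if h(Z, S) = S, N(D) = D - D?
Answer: -4424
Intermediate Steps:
N(D) = 0
(N(-8) + h(11, -14))*316 = (0 - 14)*316 = -14*316 = -4424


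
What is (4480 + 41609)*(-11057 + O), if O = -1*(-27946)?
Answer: 778397121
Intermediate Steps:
O = 27946
(4480 + 41609)*(-11057 + O) = (4480 + 41609)*(-11057 + 27946) = 46089*16889 = 778397121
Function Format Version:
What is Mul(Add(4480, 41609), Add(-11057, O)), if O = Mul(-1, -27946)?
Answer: 778397121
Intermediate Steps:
O = 27946
Mul(Add(4480, 41609), Add(-11057, O)) = Mul(Add(4480, 41609), Add(-11057, 27946)) = Mul(46089, 16889) = 778397121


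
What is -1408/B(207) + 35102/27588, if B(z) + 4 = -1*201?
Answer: 23019907/2827770 ≈ 8.1407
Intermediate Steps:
B(z) = -205 (B(z) = -4 - 1*201 = -4 - 201 = -205)
-1408/B(207) + 35102/27588 = -1408/(-205) + 35102/27588 = -1408*(-1/205) + 35102*(1/27588) = 1408/205 + 17551/13794 = 23019907/2827770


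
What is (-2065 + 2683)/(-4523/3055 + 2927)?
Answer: 314665/1489577 ≈ 0.21124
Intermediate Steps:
(-2065 + 2683)/(-4523/3055 + 2927) = 618/(-4523*1/3055 + 2927) = 618/(-4523/3055 + 2927) = 618/(8937462/3055) = 618*(3055/8937462) = 314665/1489577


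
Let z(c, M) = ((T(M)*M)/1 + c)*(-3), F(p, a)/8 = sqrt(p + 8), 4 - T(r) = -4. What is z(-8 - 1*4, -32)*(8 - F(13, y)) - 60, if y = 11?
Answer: 6372 - 6432*sqrt(21) ≈ -23103.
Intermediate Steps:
T(r) = 8 (T(r) = 4 - 1*(-4) = 4 + 4 = 8)
F(p, a) = 8*sqrt(8 + p) (F(p, a) = 8*sqrt(p + 8) = 8*sqrt(8 + p))
z(c, M) = -24*M - 3*c (z(c, M) = ((8*M)/1 + c)*(-3) = ((8*M)*1 + c)*(-3) = (8*M + c)*(-3) = (c + 8*M)*(-3) = -24*M - 3*c)
z(-8 - 1*4, -32)*(8 - F(13, y)) - 60 = (-24*(-32) - 3*(-8 - 1*4))*(8 - 8*sqrt(8 + 13)) - 60 = (768 - 3*(-8 - 4))*(8 - 8*sqrt(21)) - 60 = (768 - 3*(-12))*(8 - 8*sqrt(21)) - 60 = (768 + 36)*(8 - 8*sqrt(21)) - 60 = 804*(8 - 8*sqrt(21)) - 60 = (6432 - 6432*sqrt(21)) - 60 = 6372 - 6432*sqrt(21)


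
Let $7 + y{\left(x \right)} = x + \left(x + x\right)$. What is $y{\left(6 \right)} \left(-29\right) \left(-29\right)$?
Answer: $9251$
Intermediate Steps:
$y{\left(x \right)} = -7 + 3 x$ ($y{\left(x \right)} = -7 + \left(x + \left(x + x\right)\right) = -7 + \left(x + 2 x\right) = -7 + 3 x$)
$y{\left(6 \right)} \left(-29\right) \left(-29\right) = \left(-7 + 3 \cdot 6\right) \left(-29\right) \left(-29\right) = \left(-7 + 18\right) \left(-29\right) \left(-29\right) = 11 \left(-29\right) \left(-29\right) = \left(-319\right) \left(-29\right) = 9251$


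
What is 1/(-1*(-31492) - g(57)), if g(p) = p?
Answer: 1/31435 ≈ 3.1812e-5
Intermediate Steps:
1/(-1*(-31492) - g(57)) = 1/(-1*(-31492) - 1*57) = 1/(31492 - 57) = 1/31435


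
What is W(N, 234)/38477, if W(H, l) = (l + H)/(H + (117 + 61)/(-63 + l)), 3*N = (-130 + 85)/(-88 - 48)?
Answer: 5444469/1030144721 ≈ 0.0052852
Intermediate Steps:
N = 15/136 (N = ((-130 + 85)/(-88 - 48))/3 = (-45/(-136))/3 = (-45*(-1/136))/3 = (⅓)*(45/136) = 15/136 ≈ 0.11029)
W(H, l) = (H + l)/(H + 178/(-63 + l))
W(N, 234)/38477 = ((234² - 63*15/136 - 63*234 + (15/136)*234)/(178 - 63*15/136 + (15/136)*234))/38477 = ((54756 - 945/136 - 14742 + 1755/68)/(178 - 945/136 + 1755/68))*(1/38477) = ((5444469/136)/(26773/136))*(1/38477) = ((136/26773)*(5444469/136))*(1/38477) = (5444469/26773)*(1/38477) = 5444469/1030144721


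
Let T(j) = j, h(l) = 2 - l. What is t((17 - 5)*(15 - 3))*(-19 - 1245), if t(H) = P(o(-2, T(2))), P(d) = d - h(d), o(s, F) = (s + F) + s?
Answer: 7584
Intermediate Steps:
o(s, F) = F + 2*s (o(s, F) = (F + s) + s = F + 2*s)
P(d) = -2 + 2*d (P(d) = d - (2 - d) = d + (-2 + d) = -2 + 2*d)
t(H) = -6 (t(H) = -2 + 2*(2 + 2*(-2)) = -2 + 2*(2 - 4) = -2 + 2*(-2) = -2 - 4 = -6)
t((17 - 5)*(15 - 3))*(-19 - 1245) = -6*(-19 - 1245) = -6*(-1264) = 7584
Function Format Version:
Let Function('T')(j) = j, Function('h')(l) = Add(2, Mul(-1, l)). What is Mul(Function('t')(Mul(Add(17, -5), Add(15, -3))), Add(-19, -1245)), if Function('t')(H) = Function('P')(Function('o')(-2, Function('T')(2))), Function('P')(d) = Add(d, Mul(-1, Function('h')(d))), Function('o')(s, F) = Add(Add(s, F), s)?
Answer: 7584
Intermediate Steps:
Function('o')(s, F) = Add(F, Mul(2, s)) (Function('o')(s, F) = Add(Add(F, s), s) = Add(F, Mul(2, s)))
Function('P')(d) = Add(-2, Mul(2, d)) (Function('P')(d) = Add(d, Mul(-1, Add(2, Mul(-1, d)))) = Add(d, Add(-2, d)) = Add(-2, Mul(2, d)))
Function('t')(H) = -6 (Function('t')(H) = Add(-2, Mul(2, Add(2, Mul(2, -2)))) = Add(-2, Mul(2, Add(2, -4))) = Add(-2, Mul(2, -2)) = Add(-2, -4) = -6)
Mul(Function('t')(Mul(Add(17, -5), Add(15, -3))), Add(-19, -1245)) = Mul(-6, Add(-19, -1245)) = Mul(-6, -1264) = 7584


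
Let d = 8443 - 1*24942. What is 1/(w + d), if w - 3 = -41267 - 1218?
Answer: -1/58981 ≈ -1.6955e-5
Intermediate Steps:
d = -16499 (d = 8443 - 24942 = -16499)
w = -42482 (w = 3 + (-41267 - 1218) = 3 - 42485 = -42482)
1/(w + d) = 1/(-42482 - 16499) = 1/(-58981) = -1/58981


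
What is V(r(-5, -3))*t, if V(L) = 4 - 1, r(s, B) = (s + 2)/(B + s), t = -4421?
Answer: -13263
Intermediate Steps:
r(s, B) = (2 + s)/(B + s)
V(L) = 3
V(r(-5, -3))*t = 3*(-4421) = -13263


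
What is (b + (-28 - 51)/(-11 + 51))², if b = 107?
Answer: 17648401/1600 ≈ 11030.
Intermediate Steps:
(b + (-28 - 51)/(-11 + 51))² = (107 + (-28 - 51)/(-11 + 51))² = (107 - 79/40)² = (4201/40)² = 17648401/1600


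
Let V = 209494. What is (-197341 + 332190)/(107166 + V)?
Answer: 134849/316660 ≈ 0.42585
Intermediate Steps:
(-197341 + 332190)/(107166 + V) = (-197341 + 332190)/(107166 + 209494) = 134849/316660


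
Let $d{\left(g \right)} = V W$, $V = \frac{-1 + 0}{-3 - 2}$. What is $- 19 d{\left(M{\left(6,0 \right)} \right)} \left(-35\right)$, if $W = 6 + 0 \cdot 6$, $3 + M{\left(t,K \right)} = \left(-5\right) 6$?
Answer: $798$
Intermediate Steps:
$M{\left(t,K \right)} = -33$ ($M{\left(t,K \right)} = -3 - 30 = -33$)
$V = \frac{1}{5}$ ($V = - \frac{1}{-5} = \left(-1\right) \left(- \frac{1}{5}\right) = \frac{1}{5} \approx 0.2$)
$W = 6$ ($W = 6 + 0 = 6$)
$d{\left(g \right)} = \frac{6}{5}$ ($d{\left(g \right)} = \frac{1}{5} \cdot 6 = \frac{6}{5}$)
$- 19 d{\left(M{\left(6,0 \right)} \right)} \left(-35\right) = \left(-19\right) \frac{6}{5} \left(-35\right) = \left(- \frac{114}{5}\right) \left(-35\right) = 798$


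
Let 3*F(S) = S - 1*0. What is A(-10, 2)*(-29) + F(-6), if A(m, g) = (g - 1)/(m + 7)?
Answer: 23/3 ≈ 7.6667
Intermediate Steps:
F(S) = S/3 (F(S) = (S - 1*0)/3 = (S + 0)/3 = S/3)
A(m, g) = (-1 + g)/(7 + m)
A(-10, 2)*(-29) + F(-6) = ((-1 + 2)/(7 - 10))*(-29) + (⅓)*(-6) = (1/(-3))*(-29) - 2 = -⅓*1*(-29) - 2 = -⅓*(-29) - 2 = 29/3 - 2 = 23/3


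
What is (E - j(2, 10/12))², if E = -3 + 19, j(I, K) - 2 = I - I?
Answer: 196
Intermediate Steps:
j(I, K) = 2 (j(I, K) = 2 + (I - I) = 2 + 0 = 2)
E = 16
(E - j(2, 10/12))² = (16 - 1*2)² = (16 - 2)² = 14² = 196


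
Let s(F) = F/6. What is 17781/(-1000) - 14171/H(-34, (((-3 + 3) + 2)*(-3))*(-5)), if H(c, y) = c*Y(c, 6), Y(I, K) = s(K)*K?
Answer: 2635919/51000 ≈ 51.685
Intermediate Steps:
s(F) = F/6 (s(F) = F*(⅙) = F/6)
Y(I, K) = K²/6 (Y(I, K) = (K/6)*K = K²/6)
H(c, y) = 6*c (H(c, y) = c*((⅙)*6²) = c*((⅙)*36) = c*6 = 6*c)
17781/(-1000) - 14171/H(-34, (((-3 + 3) + 2)*(-3))*(-5)) = 17781/(-1000) - 14171/(6*(-34)) = 17781*(-1/1000) - 14171/(-204) = -17781/1000 - 14171*(-1/204) = -17781/1000 + 14171/204 = 2635919/51000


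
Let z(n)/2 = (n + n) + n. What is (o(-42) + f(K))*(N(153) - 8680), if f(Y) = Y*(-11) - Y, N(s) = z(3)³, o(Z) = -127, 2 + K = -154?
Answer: -4969760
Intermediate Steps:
K = -156 (K = -2 - 154 = -156)
z(n) = 6*n (z(n) = 2*((n + n) + n) = 2*(2*n + n) = 2*(3*n) = 6*n)
N(s) = 5832 (N(s) = (6*3)³ = 18³ = 5832)
f(Y) = -12*Y (f(Y) = -11*Y - Y = -12*Y)
(o(-42) + f(K))*(N(153) - 8680) = (-127 - 12*(-156))*(5832 - 8680) = (-127 + 1872)*(-2848) = 1745*(-2848) = -4969760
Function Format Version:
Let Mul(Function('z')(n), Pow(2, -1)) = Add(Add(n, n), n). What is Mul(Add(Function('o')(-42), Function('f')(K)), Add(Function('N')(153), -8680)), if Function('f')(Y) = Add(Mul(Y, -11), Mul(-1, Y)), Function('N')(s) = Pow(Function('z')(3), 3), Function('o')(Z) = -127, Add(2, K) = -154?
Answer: -4969760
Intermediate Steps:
K = -156 (K = Add(-2, -154) = -156)
Function('z')(n) = Mul(6, n) (Function('z')(n) = Mul(2, Add(Add(n, n), n)) = Mul(2, Add(Mul(2, n), n)) = Mul(2, Mul(3, n)) = Mul(6, n))
Function('N')(s) = 5832 (Function('N')(s) = Pow(Mul(6, 3), 3) = Pow(18, 3) = 5832)
Function('f')(Y) = Mul(-12, Y) (Function('f')(Y) = Add(Mul(-11, Y), Mul(-1, Y)) = Mul(-12, Y))
Mul(Add(Function('o')(-42), Function('f')(K)), Add(Function('N')(153), -8680)) = Mul(Add(-127, Mul(-12, -156)), Add(5832, -8680)) = Mul(Add(-127, 1872), -2848) = Mul(1745, -2848) = -4969760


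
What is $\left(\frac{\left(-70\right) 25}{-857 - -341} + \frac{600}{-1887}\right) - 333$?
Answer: $- \frac{53541131}{162282} \approx -329.93$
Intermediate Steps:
$\left(\frac{\left(-70\right) 25}{-857 - -341} + \frac{600}{-1887}\right) - 333 = \left(- \frac{1750}{-857 + 341} + 600 \left(- \frac{1}{1887}\right)\right) - 333 = \left(- \frac{1750}{-516} - \frac{200}{629}\right) - 333 = \left(\left(-1750\right) \left(- \frac{1}{516}\right) - \frac{200}{629}\right) - 333 = \left(\frac{875}{258} - \frac{200}{629}\right) - 333 = \frac{498775}{162282} - 333 = - \frac{53541131}{162282}$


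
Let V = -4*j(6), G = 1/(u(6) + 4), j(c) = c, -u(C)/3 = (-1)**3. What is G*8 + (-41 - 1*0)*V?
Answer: 6896/7 ≈ 985.14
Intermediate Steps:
u(C) = 3 (u(C) = -3*(-1)**3 = -3*(-1) = 3)
G = 1/7 (G = 1/(3 + 4) = 1/7 ≈ 0.14286)
V = -24 (V = -4*6 = -24)
G*8 + (-41 - 1*0)*V = (1/7)*8 + (-41 - 1*0)*(-24) = 8/7 + (-41 + 0)*(-24) = 8/7 - 41*(-24) = 8/7 + 984 = 6896/7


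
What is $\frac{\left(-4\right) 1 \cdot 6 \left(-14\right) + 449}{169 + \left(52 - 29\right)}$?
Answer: $\frac{785}{192} \approx 4.0885$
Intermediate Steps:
$\frac{\left(-4\right) 1 \cdot 6 \left(-14\right) + 449}{169 + \left(52 - 29\right)} = \frac{\left(-4\right) 6 \left(-14\right) + 449}{169 + 23} = \frac{\left(-24\right) \left(-14\right) + 449}{192} = \left(336 + 449\right) \frac{1}{192} = 785 \cdot \frac{1}{192} = \frac{785}{192}$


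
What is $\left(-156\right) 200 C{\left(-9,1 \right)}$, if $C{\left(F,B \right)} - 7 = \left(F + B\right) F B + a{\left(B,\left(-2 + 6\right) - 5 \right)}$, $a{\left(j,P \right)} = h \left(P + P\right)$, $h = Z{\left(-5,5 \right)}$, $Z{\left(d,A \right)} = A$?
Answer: $-2152800$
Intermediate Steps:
$h = 5$
$a{\left(j,P \right)} = 10 P$ ($a{\left(j,P \right)} = 5 \left(P + P\right) = 5 \cdot 2 P = 10 P$)
$C{\left(F,B \right)} = -3 + B F \left(B + F\right)$ ($C{\left(F,B \right)} = 7 + \left(\left(F + B\right) F B + 10 \left(\left(-2 + 6\right) - 5\right)\right) = 7 + \left(\left(B + F\right) F B + 10 \left(4 - 5\right)\right) = 7 + \left(F \left(B + F\right) B + 10 \left(-1\right)\right) = 7 + \left(B F \left(B + F\right) - 10\right) = 7 + \left(-10 + B F \left(B + F\right)\right) = -3 + B F \left(B + F\right)$)
$\left(-156\right) 200 C{\left(-9,1 \right)} = \left(-156\right) 200 \left(-3 + 1 \left(-9\right)^{2} - 9 \cdot 1^{2}\right) = - 31200 \left(-3 + 1 \cdot 81 - 9\right) = - 31200 \left(-3 + 81 - 9\right) = \left(-31200\right) 69 = -2152800$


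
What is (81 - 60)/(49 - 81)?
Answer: -21/32 ≈ -0.65625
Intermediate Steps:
(81 - 60)/(49 - 81) = 21/(-32) = 21*(-1/32) = -21/32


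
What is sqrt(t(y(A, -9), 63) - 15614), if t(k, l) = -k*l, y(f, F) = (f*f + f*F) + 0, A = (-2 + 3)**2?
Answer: I*sqrt(15110) ≈ 122.92*I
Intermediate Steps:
A = 1 (A = 1**2 = 1)
y(f, F) = f**2 + F*f (y(f, F) = (f**2 + F*f) + 0 = f**2 + F*f)
t(k, l) = -k*l
sqrt(t(y(A, -9), 63) - 15614) = sqrt(-1*1*(-9 + 1)*63 - 15614) = sqrt(-1*1*(-8)*63 - 15614) = sqrt(-1*(-8)*63 - 15614) = sqrt(504 - 15614) = sqrt(-15110) = I*sqrt(15110)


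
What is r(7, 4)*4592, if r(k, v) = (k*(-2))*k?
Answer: -450016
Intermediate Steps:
r(k, v) = -2*k² (r(k, v) = (-2*k)*k = -2*k²)
r(7, 4)*4592 = -2*7²*4592 = -2*49*4592 = -98*4592 = -450016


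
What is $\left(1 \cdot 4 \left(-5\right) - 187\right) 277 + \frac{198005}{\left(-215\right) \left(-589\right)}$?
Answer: $- \frac{1452185252}{25327} \approx -57337.0$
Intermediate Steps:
$\left(1 \cdot 4 \left(-5\right) - 187\right) 277 + \frac{198005}{\left(-215\right) \left(-589\right)} = \left(4 \left(-5\right) - 187\right) 277 + \frac{198005}{126635} = \left(-20 - 187\right) 277 + 198005 \cdot \frac{1}{126635} = \left(-207\right) 277 + \frac{39601}{25327} = -57339 + \frac{39601}{25327} = - \frac{1452185252}{25327}$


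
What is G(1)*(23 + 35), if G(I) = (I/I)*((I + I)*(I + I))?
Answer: 232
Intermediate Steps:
G(I) = 4*I² (G(I) = 1*((2*I)*(2*I)) = 1*(4*I²) = 4*I²)
G(1)*(23 + 35) = (4*1²)*(23 + 35) = (4*1)*58 = 4*58 = 232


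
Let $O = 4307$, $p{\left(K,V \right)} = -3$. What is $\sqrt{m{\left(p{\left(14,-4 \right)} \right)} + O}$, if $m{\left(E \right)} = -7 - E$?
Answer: $\sqrt{4303} \approx 65.597$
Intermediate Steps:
$\sqrt{m{\left(p{\left(14,-4 \right)} \right)} + O} = \sqrt{\left(-7 - -3\right) + 4307} = \sqrt{\left(-7 + 3\right) + 4307} = \sqrt{-4 + 4307} = \sqrt{4303}$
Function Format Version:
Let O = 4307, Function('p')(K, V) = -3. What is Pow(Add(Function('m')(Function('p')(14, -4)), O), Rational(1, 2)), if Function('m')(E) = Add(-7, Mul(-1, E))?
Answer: Pow(4303, Rational(1, 2)) ≈ 65.597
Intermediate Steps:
Pow(Add(Function('m')(Function('p')(14, -4)), O), Rational(1, 2)) = Pow(Add(Add(-7, Mul(-1, -3)), 4307), Rational(1, 2)) = Pow(Add(Add(-7, 3), 4307), Rational(1, 2)) = Pow(Add(-4, 4307), Rational(1, 2)) = Pow(4303, Rational(1, 2))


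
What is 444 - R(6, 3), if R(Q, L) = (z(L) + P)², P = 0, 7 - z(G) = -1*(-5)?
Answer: 440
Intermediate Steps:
z(G) = 2 (z(G) = 7 - (-1)*(-5) = 7 - 1*5 = 7 - 5 = 2)
R(Q, L) = 4 (R(Q, L) = (2 + 0)² = 2² = 4)
444 - R(6, 3) = 444 - 1*4 = 444 - 4 = 440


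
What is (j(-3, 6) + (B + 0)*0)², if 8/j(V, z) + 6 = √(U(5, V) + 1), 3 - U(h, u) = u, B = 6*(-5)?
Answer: 64/(6 - √7)² ≈ 5.6884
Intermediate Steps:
B = -30
U(h, u) = 3 - u
j(V, z) = 8/(-6 + √(4 - V)) (j(V, z) = 8/(-6 + √((3 - V) + 1)) = 8/(-6 + √(4 - V)))
(j(-3, 6) + (B + 0)*0)² = (8/(-6 + √(4 - 1*(-3))) + (-30 + 0)*0)² = (8/(-6 + √(4 + 3)) - 30*0)² = (8/(-6 + √7) + 0)² = (8/(-6 + √7))² = 64/(-6 + √7)²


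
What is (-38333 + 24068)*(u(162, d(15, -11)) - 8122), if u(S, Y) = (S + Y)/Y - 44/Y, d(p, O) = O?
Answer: 1275989985/11 ≈ 1.1600e+8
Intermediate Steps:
u(S, Y) = -44/Y + (S + Y)/Y (u(S, Y) = (S + Y)/Y - 44/Y = -44/Y + (S + Y)/Y)
(-38333 + 24068)*(u(162, d(15, -11)) - 8122) = (-38333 + 24068)*((-44 + 162 - 11)/(-11) - 8122) = -14265*(-1/11*107 - 8122) = -14265*(-107/11 - 8122) = -14265*(-89449/11) = 1275989985/11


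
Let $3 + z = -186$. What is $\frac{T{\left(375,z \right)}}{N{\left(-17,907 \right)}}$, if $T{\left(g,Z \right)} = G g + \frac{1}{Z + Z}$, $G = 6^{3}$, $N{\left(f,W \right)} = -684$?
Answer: $- \frac{30617999}{258552} \approx -118.42$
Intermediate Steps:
$z = -189$ ($z = -3 - 186 = -189$)
$G = 216$
$T{\left(g,Z \right)} = \frac{1}{2 Z} + 216 g$ ($T{\left(g,Z \right)} = 216 g + \frac{1}{Z + Z} = 216 g + \frac{1}{2 Z} = \frac{1}{2 Z} + 216 g$)
$\frac{T{\left(375,z \right)}}{N{\left(-17,907 \right)}} = \frac{\frac{1}{2 \left(-189\right)} + 216 \cdot 375}{-684} = \left(\frac{1}{2} \left(- \frac{1}{189}\right) + 81000\right) \left(- \frac{1}{684}\right) = \left(- \frac{1}{378} + 81000\right) \left(- \frac{1}{684}\right) = \frac{30617999}{378} \left(- \frac{1}{684}\right) = - \frac{30617999}{258552}$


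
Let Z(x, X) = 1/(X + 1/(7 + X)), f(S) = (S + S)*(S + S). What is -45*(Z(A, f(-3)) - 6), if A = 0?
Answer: 416295/1549 ≈ 268.75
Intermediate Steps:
f(S) = 4*S² (f(S) = (2*S)*(2*S) = 4*S²)
-45*(Z(A, f(-3)) - 6) = -45*((7 + 4*(-3)²)/(1 + (4*(-3)²)² + 7*(4*(-3)²)) - 6) = -45*((7 + 4*9)/(1 + (4*9)² + 7*(4*9)) - 6) = -45*((7 + 36)/(1 + 36² + 7*36) - 6) = -45*(43/(1 + 1296 + 252) - 6) = -45*(43/1549 - 6) = -45*(-9251/1549) = 416295/1549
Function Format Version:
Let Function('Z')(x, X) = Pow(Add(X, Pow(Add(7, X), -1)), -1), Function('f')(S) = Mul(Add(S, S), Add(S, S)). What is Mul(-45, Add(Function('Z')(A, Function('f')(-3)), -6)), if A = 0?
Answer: Rational(416295, 1549) ≈ 268.75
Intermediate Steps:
Function('f')(S) = Mul(4, Pow(S, 2)) (Function('f')(S) = Mul(Mul(2, S), Mul(2, S)) = Mul(4, Pow(S, 2)))
Mul(-45, Add(Function('Z')(A, Function('f')(-3)), -6)) = Mul(-45, Add(Mul(Pow(Add(1, Pow(Mul(4, Pow(-3, 2)), 2), Mul(7, Mul(4, Pow(-3, 2)))), -1), Add(7, Mul(4, Pow(-3, 2)))), -6)) = Mul(-45, Add(Mul(Pow(Add(1, Pow(Mul(4, 9), 2), Mul(7, Mul(4, 9))), -1), Add(7, Mul(4, 9))), -6)) = Mul(-45, Add(Mul(Pow(Add(1, Pow(36, 2), Mul(7, 36)), -1), Add(7, 36)), -6)) = Mul(-45, Add(Mul(Pow(Add(1, 1296, 252), -1), 43), -6)) = Mul(-45, Add(Mul(Pow(1549, -1), 43), -6)) = Mul(-45, Add(Mul(Rational(1, 1549), 43), -6)) = Mul(-45, Add(Rational(43, 1549), -6)) = Mul(-45, Rational(-9251, 1549)) = Rational(416295, 1549)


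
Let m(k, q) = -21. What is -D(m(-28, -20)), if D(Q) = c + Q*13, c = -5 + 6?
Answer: 272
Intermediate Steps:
c = 1
D(Q) = 1 + 13*Q (D(Q) = 1 + Q*13 = 1 + 13*Q)
-D(m(-28, -20)) = -(1 + 13*(-21)) = -(1 - 273) = -1*(-272) = 272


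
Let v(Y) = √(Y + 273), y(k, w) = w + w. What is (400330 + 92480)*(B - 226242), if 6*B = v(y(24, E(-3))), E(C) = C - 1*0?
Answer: -111494320020 + 82135*√267 ≈ -1.1149e+11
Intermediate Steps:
E(C) = C (E(C) = C + 0 = C)
y(k, w) = 2*w
v(Y) = √(273 + Y)
B = √267/6 (B = √(273 + 2*(-3))/6 = √(273 - 6)/6 = √267/6 ≈ 2.7234)
(400330 + 92480)*(B - 226242) = (400330 + 92480)*(√267/6 - 226242) = 492810*(-226242 + √267/6) = -111494320020 + 82135*√267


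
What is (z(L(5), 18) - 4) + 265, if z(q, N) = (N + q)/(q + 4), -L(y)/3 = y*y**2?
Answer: 13884/53 ≈ 261.96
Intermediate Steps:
L(y) = -3*y**3 (L(y) = -3*y*y**2 = -3*y**3)
z(q, N) = (N + q)/(4 + q)
(z(L(5), 18) - 4) + 265 = ((18 - 3*5**3)/(4 - 3*5**3) - 4) + 265 = ((18 - 3*125)/(4 - 3*125) - 4) + 265 = ((18 - 375)/(4 - 375) - 4) + 265 = (-357/(-371) - 4) + 265 = (-1/371*(-357) - 4) + 265 = (51/53 - 4) + 265 = -161/53 + 265 = 13884/53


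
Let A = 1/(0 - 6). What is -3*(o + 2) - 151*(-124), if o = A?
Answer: 37437/2 ≈ 18719.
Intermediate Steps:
A = -⅙ (A = 1/(-6) = -⅙ ≈ -0.16667)
o = -⅙ ≈ -0.16667
-3*(o + 2) - 151*(-124) = -3*(-⅙ + 2) - 151*(-124) = -3*11/6 + 18724 = -11/2 + 18724 = 37437/2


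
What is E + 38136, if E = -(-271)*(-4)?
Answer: 37052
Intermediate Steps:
E = -1084 (E = -271*4 = -1084)
E + 38136 = -1084 + 38136 = 37052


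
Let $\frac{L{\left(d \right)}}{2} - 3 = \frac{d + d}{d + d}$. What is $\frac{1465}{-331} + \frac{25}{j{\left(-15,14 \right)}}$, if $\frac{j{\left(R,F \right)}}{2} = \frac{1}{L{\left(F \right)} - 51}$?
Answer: $- \frac{358755}{662} \approx -541.93$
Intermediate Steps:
$L{\left(d \right)} = 8$ ($L{\left(d \right)} = 6 + 2 \frac{d + d}{d + d} = 6 + 2 \frac{2 d}{2 d} = 6 + 2 \cdot 2 d \frac{1}{2 d} = 6 + 2 \cdot 1 = 6 + 2 = 8$)
$j{\left(R,F \right)} = - \frac{2}{43}$ ($j{\left(R,F \right)} = \frac{2}{8 - 51} = \frac{2}{-43} = 2 \left(- \frac{1}{43}\right) = - \frac{2}{43}$)
$\frac{1465}{-331} + \frac{25}{j{\left(-15,14 \right)}} = \frac{1465}{-331} + \frac{25}{- \frac{2}{43}} = 1465 \left(- \frac{1}{331}\right) + 25 \left(- \frac{43}{2}\right) = - \frac{1465}{331} - \frac{1075}{2} = - \frac{358755}{662}$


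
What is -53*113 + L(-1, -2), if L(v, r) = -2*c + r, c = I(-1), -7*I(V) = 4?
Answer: -41929/7 ≈ -5989.9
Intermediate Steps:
I(V) = -4/7 (I(V) = -⅐*4 = -4/7)
c = -4/7 ≈ -0.57143
L(v, r) = 8/7 + r (L(v, r) = -2*(-4/7) + r = 8/7 + r)
-53*113 + L(-1, -2) = -53*113 + (8/7 - 2) = -5989 - 6/7 = -41929/7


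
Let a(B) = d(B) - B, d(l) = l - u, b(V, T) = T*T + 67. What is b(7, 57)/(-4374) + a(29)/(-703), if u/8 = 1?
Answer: -1148078/1537461 ≈ -0.74674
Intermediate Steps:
u = 8 (u = 8*1 = 8)
b(V, T) = 67 + T**2 (b(V, T) = T**2 + 67 = 67 + T**2)
d(l) = -8 + l (d(l) = l - 1*8 = l - 8 = -8 + l)
a(B) = -8 (a(B) = (-8 + B) - B = -8)
b(7, 57)/(-4374) + a(29)/(-703) = (67 + 57**2)/(-4374) - 8/(-703) = (67 + 3249)*(-1/4374) - 8*(-1/703) = 3316*(-1/4374) + 8/703 = -1658/2187 + 8/703 = -1148078/1537461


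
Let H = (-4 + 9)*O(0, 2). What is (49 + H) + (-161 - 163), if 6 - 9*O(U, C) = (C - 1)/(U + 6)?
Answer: -14675/54 ≈ -271.76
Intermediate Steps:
O(U, C) = ⅔ - (-1 + C)/(9*(6 + U)) (O(U, C) = ⅔ - (C - 1)/(9*(U + 6)) = ⅔ - (-1 + C)/(9*(6 + U)))
H = 175/54 (H = (-4 + 9)*((37 - 1*2 + 6*0)/(9*(6 + 0))) = 5*((⅑)*(37 - 2 + 0)/6) = 5*((⅑)*(⅙)*35) = 5*(35/54) = 175/54 ≈ 3.2407)
(49 + H) + (-161 - 163) = (49 + 175/54) + (-161 - 163) = 2821/54 - 324 = -14675/54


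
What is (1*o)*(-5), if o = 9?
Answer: -45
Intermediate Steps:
(1*o)*(-5) = (1*9)*(-5) = 9*(-5) = -45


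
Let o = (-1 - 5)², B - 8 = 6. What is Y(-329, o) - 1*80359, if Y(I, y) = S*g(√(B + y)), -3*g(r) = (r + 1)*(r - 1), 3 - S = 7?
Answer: -240881/3 ≈ -80294.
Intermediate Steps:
S = -4 (S = 3 - 1*7 = 3 - 7 = -4)
B = 14 (B = 8 + 6 = 14)
o = 36 (o = (-6)² = 36)
g(r) = -(1 + r)*(-1 + r)/3 (g(r) = -(r + 1)*(r - 1)/3 = -(1 + r)*(-1 + r)/3)
Y(I, y) = 52/3 + 4*y/3 (Y(I, y) = -4*(⅓ - (14/3 + y/3)) = -4*(⅓ - (14 + y)/3) = -4*(⅓ + (-14/3 - y/3)) = -4*(-13/3 - y/3) = 52/3 + 4*y/3)
Y(-329, o) - 1*80359 = (52/3 + (4/3)*36) - 1*80359 = (52/3 + 48) - 80359 = 196/3 - 80359 = -240881/3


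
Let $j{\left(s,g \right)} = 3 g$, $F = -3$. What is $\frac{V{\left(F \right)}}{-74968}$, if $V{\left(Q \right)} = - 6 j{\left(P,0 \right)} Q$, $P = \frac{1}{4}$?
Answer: $0$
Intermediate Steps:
$P = \frac{1}{4} \approx 0.25$
$V{\left(Q \right)} = 0$ ($V{\left(Q \right)} = - 6 \cdot 3 \cdot 0 Q = \left(-6\right) 0 Q = 0 Q = 0$)
$\frac{V{\left(F \right)}}{-74968} = \frac{0}{-74968} = 0 \left(- \frac{1}{74968}\right) = 0$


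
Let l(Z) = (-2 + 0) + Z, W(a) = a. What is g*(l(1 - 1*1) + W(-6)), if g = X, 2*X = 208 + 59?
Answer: -1068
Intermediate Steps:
l(Z) = -2 + Z
X = 267/2 (X = (208 + 59)/2 = (½)*267 = 267/2 ≈ 133.50)
g = 267/2 ≈ 133.50
g*(l(1 - 1*1) + W(-6)) = 267*((-2 + (1 - 1*1)) - 6)/2 = 267*((-2 + (1 - 1)) - 6)/2 = 267*((-2 + 0) - 6)/2 = 267*(-2 - 6)/2 = (267/2)*(-8) = -1068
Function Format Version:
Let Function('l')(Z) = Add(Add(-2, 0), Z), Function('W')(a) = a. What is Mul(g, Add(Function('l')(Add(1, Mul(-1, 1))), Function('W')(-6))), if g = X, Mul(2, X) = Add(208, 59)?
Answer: -1068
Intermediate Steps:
Function('l')(Z) = Add(-2, Z)
X = Rational(267, 2) (X = Mul(Rational(1, 2), Add(208, 59)) = Mul(Rational(1, 2), 267) = Rational(267, 2) ≈ 133.50)
g = Rational(267, 2) ≈ 133.50
Mul(g, Add(Function('l')(Add(1, Mul(-1, 1))), Function('W')(-6))) = Mul(Rational(267, 2), Add(Add(-2, Add(1, Mul(-1, 1))), -6)) = Mul(Rational(267, 2), Add(Add(-2, Add(1, -1)), -6)) = Mul(Rational(267, 2), Add(Add(-2, 0), -6)) = Mul(Rational(267, 2), Add(-2, -6)) = Mul(Rational(267, 2), -8) = -1068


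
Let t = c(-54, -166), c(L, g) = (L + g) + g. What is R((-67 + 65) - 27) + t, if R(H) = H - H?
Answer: -386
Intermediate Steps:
R(H) = 0
c(L, g) = L + 2*g
t = -386 (t = -54 + 2*(-166) = -54 - 332 = -386)
R((-67 + 65) - 27) + t = 0 - 386 = -386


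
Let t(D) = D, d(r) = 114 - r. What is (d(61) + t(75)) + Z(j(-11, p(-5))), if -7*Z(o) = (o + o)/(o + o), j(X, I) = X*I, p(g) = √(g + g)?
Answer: 895/7 ≈ 127.86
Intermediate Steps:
p(g) = √2*√g (p(g) = √(2*g) = √2*√g)
j(X, I) = I*X
Z(o) = -⅐ (Z(o) = -(o + o)/(7*(o + o)) = -2*o/(7*(2*o)) = -2*o*1/(2*o)/7 = -⅐*1 = -⅐)
(d(61) + t(75)) + Z(j(-11, p(-5))) = ((114 - 1*61) + 75) - ⅐ = ((114 - 61) + 75) - ⅐ = (53 + 75) - ⅐ = 128 - ⅐ = 895/7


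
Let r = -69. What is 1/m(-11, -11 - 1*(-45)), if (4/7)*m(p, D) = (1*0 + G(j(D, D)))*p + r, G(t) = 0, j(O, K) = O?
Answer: -4/483 ≈ -0.0082816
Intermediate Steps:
m(p, D) = -483/4 (m(p, D) = 7*((1*0 + 0)*p - 69)/4 = 7*((0 + 0)*p - 69)/4 = 7*(0*p - 69)/4 = 7*(0 - 69)/4 = (7/4)*(-69) = -483/4)
1/m(-11, -11 - 1*(-45)) = 1/(-483/4) = -4/483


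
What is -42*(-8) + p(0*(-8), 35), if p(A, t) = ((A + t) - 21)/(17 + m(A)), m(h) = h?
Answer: 5726/17 ≈ 336.82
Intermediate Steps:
p(A, t) = (-21 + A + t)/(17 + A) (p(A, t) = ((A + t) - 21)/(17 + A) = (-21 + A + t)/(17 + A))
-42*(-8) + p(0*(-8), 35) = -42*(-8) + (-21 + 0*(-8) + 35)/(17 + 0*(-8)) = 336 + (-21 + 0 + 35)/(17 + 0) = 336 + 14/17 = 5726/17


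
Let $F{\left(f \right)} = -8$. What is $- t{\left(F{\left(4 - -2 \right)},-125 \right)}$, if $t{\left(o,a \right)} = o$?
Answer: $8$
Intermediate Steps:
$- t{\left(F{\left(4 - -2 \right)},-125 \right)} = \left(-1\right) \left(-8\right) = 8$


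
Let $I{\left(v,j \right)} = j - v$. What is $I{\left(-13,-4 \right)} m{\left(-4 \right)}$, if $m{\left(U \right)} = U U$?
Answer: $144$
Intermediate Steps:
$m{\left(U \right)} = U^{2}$
$I{\left(-13,-4 \right)} m{\left(-4 \right)} = \left(-4 - -13\right) \left(-4\right)^{2} = \left(-4 + 13\right) 16 = 9 \cdot 16 = 144$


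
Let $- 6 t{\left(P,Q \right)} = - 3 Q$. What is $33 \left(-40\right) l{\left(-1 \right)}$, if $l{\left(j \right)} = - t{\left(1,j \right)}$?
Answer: $-660$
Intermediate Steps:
$t{\left(P,Q \right)} = \frac{Q}{2}$ ($t{\left(P,Q \right)} = - \frac{\left(-3\right) Q}{6} = \frac{Q}{2}$)
$l{\left(j \right)} = - \frac{j}{2}$
$33 \left(-40\right) l{\left(-1 \right)} = 33 \left(-40\right) \left(\left(- \frac{1}{2}\right) \left(-1\right)\right) = \left(-1320\right) \frac{1}{2} = -660$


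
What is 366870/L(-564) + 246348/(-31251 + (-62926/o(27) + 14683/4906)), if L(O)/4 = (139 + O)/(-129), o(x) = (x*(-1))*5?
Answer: 96456970544708727/3465815950330 ≈ 27831.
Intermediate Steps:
o(x) = -5*x (o(x) = -x*5 = -5*x)
L(O) = -556/129 - 4*O/129 (L(O) = 4*((139 + O)/(-129)) = 4*((139 + O)*(-1/129)) = 4*(-139/129 - O/129) = -556/129 - 4*O/129)
366870/L(-564) + 246348/(-31251 + (-62926/o(27) + 14683/4906)) = 366870/(-556/129 - 4/129*(-564)) + 246348/(-31251 + (-62926/((-5*27)) + 14683/4906)) = 366870/(-556/129 + 752/43) + 246348/(-31251 + (-62926/(-135) + 14683*(1/4906))) = 366870/(1700/129) + 246348/(-31251 + (-62926*(-1/135) + 14683/4906)) = 366870*(129/1700) + 246348/(-31251 + (62926/135 + 14683/4906)) = 4732623/170 + 246348/(-31251 + 310697161/662310) = 4732623/170 + 246348/(-20387152649/662310) = 4732623/170 + 246348*(-662310/20387152649) = 4732623/170 - 163158743880/20387152649 = 96456970544708727/3465815950330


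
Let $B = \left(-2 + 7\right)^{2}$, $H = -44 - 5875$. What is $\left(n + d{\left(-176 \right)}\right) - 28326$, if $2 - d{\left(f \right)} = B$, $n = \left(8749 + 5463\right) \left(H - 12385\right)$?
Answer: $-260164797$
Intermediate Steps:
$H = -5919$ ($H = -44 - 5875 = -5919$)
$B = 25$ ($B = 5^{2} = 25$)
$n = -260136448$ ($n = \left(8749 + 5463\right) \left(-5919 - 12385\right) = 14212 \left(-18304\right) = -260136448$)
$d{\left(f \right)} = -23$ ($d{\left(f \right)} = 2 - 25 = -23$)
$\left(n + d{\left(-176 \right)}\right) - 28326 = \left(-260136448 - 23\right) - 28326 = -260136471 - 28326 = -260164797$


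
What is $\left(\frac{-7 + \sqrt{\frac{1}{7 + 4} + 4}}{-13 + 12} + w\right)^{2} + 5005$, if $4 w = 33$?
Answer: $\frac{922531}{176} - \frac{183 \sqrt{55}}{22} \approx 5180.0$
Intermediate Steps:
$w = \frac{33}{4}$ ($w = \frac{1}{4} \cdot 33 = \frac{33}{4} \approx 8.25$)
$\left(\frac{-7 + \sqrt{\frac{1}{7 + 4} + 4}}{-13 + 12} + w\right)^{2} + 5005 = \left(\frac{-7 + \sqrt{\frac{1}{7 + 4} + 4}}{-13 + 12} + \frac{33}{4}\right)^{2} + 5005 = \left(\frac{-7 + \sqrt{\frac{1}{11} + 4}}{-1} + \frac{33}{4}\right)^{2} + 5005 = \left(\left(-7 + \sqrt{\frac{1}{11} + 4}\right) \left(-1\right) + \frac{33}{4}\right)^{2} + 5005 = \left(\left(-7 + \sqrt{\frac{45}{11}}\right) \left(-1\right) + \frac{33}{4}\right)^{2} + 5005 = \left(\left(-7 + \frac{3 \sqrt{55}}{11}\right) \left(-1\right) + \frac{33}{4}\right)^{2} + 5005 = \left(\left(7 - \frac{3 \sqrt{55}}{11}\right) + \frac{33}{4}\right)^{2} + 5005 = \left(\frac{61}{4} - \frac{3 \sqrt{55}}{11}\right)^{2} + 5005 = 5005 + \left(\frac{61}{4} - \frac{3 \sqrt{55}}{11}\right)^{2}$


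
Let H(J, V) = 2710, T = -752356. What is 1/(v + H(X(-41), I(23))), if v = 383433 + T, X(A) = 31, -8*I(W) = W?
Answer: -1/366213 ≈ -2.7307e-6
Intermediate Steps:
I(W) = -W/8
v = -368923 (v = 383433 - 752356 = -368923)
1/(v + H(X(-41), I(23))) = 1/(-368923 + 2710) = 1/(-366213) = -1/366213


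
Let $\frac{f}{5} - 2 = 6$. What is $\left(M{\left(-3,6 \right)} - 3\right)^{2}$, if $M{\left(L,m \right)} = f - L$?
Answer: $1600$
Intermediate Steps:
$f = 40$ ($f = 10 + 5 \cdot 6 = 10 + 30 = 40$)
$M{\left(L,m \right)} = 40 - L$
$\left(M{\left(-3,6 \right)} - 3\right)^{2} = \left(\left(40 - -3\right) - 3\right)^{2} = \left(\left(40 + 3\right) - 3\right)^{2} = \left(43 - 3\right)^{2} = 40^{2} = 1600$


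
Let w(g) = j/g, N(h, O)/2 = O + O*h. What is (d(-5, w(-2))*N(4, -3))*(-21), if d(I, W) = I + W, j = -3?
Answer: -2205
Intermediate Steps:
N(h, O) = 2*O + 2*O*h (N(h, O) = 2*(O + O*h) = 2*O + 2*O*h)
w(g) = -3/g
(d(-5, w(-2))*N(4, -3))*(-21) = ((-5 - 3/(-2))*(2*(-3)*(1 + 4)))*(-21) = ((-5 - 3*(-½))*(2*(-3)*5))*(-21) = ((-5 + 3/2)*(-30))*(-21) = -7/2*(-30)*(-21) = 105*(-21) = -2205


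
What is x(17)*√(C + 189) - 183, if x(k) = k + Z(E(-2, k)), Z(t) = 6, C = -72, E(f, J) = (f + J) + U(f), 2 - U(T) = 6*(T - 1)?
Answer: -183 + 69*√13 ≈ 65.783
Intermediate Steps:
U(T) = 8 - 6*T (U(T) = 2 - 6*(T - 1) = 2 - 6*(-1 + T) = 2 - (-6 + 6*T) = 2 + (6 - 6*T) = 8 - 6*T)
E(f, J) = 8 + J - 5*f (E(f, J) = (f + J) + (8 - 6*f) = (J + f) + (8 - 6*f) = 8 + J - 5*f)
x(k) = 6 + k (x(k) = k + 6 = 6 + k)
x(17)*√(C + 189) - 183 = (6 + 17)*√(-72 + 189) - 183 = 23*√117 - 183 = 23*(3*√13) - 183 = 69*√13 - 183 = -183 + 69*√13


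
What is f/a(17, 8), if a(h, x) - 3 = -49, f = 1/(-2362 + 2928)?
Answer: -1/26036 ≈ -3.8408e-5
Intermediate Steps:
f = 1/566 ≈ 0.0017668
a(h, x) = -46 (a(h, x) = 3 - 49 = -46)
f/a(17, 8) = (1/566)/(-46) = (1/566)*(-1/46) = -1/26036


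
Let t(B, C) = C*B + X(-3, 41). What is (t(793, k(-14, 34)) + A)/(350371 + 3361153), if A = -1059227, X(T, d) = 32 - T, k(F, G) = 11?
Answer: -1050469/3711524 ≈ -0.28303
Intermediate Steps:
t(B, C) = 35 + B*C (t(B, C) = C*B + (32 - 1*(-3)) = B*C + (32 + 3) = B*C + 35 = 35 + B*C)
(t(793, k(-14, 34)) + A)/(350371 + 3361153) = ((35 + 793*11) - 1059227)/(350371 + 3361153) = ((35 + 8723) - 1059227)/3711524 = (8758 - 1059227)*(1/3711524) = -1050469*1/3711524 = -1050469/3711524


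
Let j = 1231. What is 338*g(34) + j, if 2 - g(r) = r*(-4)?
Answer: 47875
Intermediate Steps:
g(r) = 2 + 4*r (g(r) = 2 - r*(-4) = 2 - (-4)*r = 2 + 4*r)
338*g(34) + j = 338*(2 + 4*34) + 1231 = 338*(2 + 136) + 1231 = 338*138 + 1231 = 46644 + 1231 = 47875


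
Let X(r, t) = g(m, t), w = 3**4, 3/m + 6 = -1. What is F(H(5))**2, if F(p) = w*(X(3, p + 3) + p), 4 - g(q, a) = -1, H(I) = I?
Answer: 656100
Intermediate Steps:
m = -3/7 (m = 3/(-6 - 1) = 3/(-7) = 3*(-1/7) = -3/7 ≈ -0.42857)
g(q, a) = 5 (g(q, a) = 4 - 1*(-1) = 4 + 1 = 5)
w = 81
X(r, t) = 5
F(p) = 405 + 81*p (F(p) = 81*(5 + p) = 405 + 81*p)
F(H(5))**2 = (405 + 81*5)**2 = (405 + 405)**2 = 810**2 = 656100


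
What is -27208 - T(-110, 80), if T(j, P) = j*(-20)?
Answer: -29408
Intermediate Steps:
T(j, P) = -20*j
-27208 - T(-110, 80) = -27208 - (-20)*(-110) = -27208 - 1*2200 = -27208 - 2200 = -29408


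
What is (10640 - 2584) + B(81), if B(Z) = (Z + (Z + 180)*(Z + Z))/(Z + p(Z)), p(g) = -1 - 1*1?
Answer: 678787/79 ≈ 8592.2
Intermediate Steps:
p(g) = -2 (p(g) = -1 - 1 = -2)
B(Z) = (Z + 2*Z*(180 + Z))/(-2 + Z) (B(Z) = (Z + (Z + 180)*(Z + Z))/(Z - 2) = (Z + (180 + Z)*(2*Z))/(-2 + Z) = (Z + 2*Z*(180 + Z))/(-2 + Z))
(10640 - 2584) + B(81) = (10640 - 2584) + 81*(361 + 2*81)/(-2 + 81) = 8056 + 81*(361 + 162)/79 = 8056 + 81*(1/79)*523 = 8056 + 42363/79 = 678787/79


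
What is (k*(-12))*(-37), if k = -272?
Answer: -120768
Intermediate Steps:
(k*(-12))*(-37) = -272*(-12)*(-37) = 3264*(-37) = -120768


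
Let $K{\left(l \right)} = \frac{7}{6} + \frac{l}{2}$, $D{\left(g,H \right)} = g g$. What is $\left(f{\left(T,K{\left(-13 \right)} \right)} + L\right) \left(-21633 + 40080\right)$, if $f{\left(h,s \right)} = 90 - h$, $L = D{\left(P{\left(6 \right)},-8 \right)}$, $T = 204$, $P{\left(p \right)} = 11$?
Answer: $129129$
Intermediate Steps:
$D{\left(g,H \right)} = g^{2}$
$K{\left(l \right)} = \frac{7}{6} + \frac{l}{2}$ ($K{\left(l \right)} = 7 \cdot \frac{1}{6} + l \frac{1}{2} = \frac{7}{6} + \frac{l}{2}$)
$L = 121$ ($L = 11^{2} = 121$)
$\left(f{\left(T,K{\left(-13 \right)} \right)} + L\right) \left(-21633 + 40080\right) = \left(\left(90 - 204\right) + 121\right) \left(-21633 + 40080\right) = \left(\left(90 - 204\right) + 121\right) 18447 = \left(-114 + 121\right) 18447 = 7 \cdot 18447 = 129129$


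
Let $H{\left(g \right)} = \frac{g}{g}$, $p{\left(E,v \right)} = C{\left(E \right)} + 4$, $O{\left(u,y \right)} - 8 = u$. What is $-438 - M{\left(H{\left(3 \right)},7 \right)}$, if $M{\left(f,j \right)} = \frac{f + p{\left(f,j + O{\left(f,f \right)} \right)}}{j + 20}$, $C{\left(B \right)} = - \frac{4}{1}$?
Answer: $- \frac{11827}{27} \approx -438.04$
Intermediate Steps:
$C{\left(B \right)} = -4$ ($C{\left(B \right)} = \left(-4\right) 1 = -4$)
$O{\left(u,y \right)} = 8 + u$
$p{\left(E,v \right)} = 0$ ($p{\left(E,v \right)} = -4 + 4 = 0$)
$H{\left(g \right)} = 1$
$M{\left(f,j \right)} = \frac{f}{20 + j}$ ($M{\left(f,j \right)} = \frac{f + 0}{j + 20} = \frac{f}{20 + j}$)
$-438 - M{\left(H{\left(3 \right)},7 \right)} = -438 - 1 \frac{1}{20 + 7} = -438 - 1 \cdot \frac{1}{27} = -438 - \frac{1}{27} = - \frac{11827}{27}$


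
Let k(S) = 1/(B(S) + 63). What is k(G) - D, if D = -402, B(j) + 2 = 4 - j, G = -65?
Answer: 52261/130 ≈ 402.01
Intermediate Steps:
B(j) = 2 - j (B(j) = -2 + (4 - j) = 2 - j)
k(S) = 1/(65 - S) (k(S) = 1/((2 - S) + 63) = 1/(65 - S))
k(G) - D = -1/(-65 - 65) - 1*(-402) = -1/(-130) + 402 = -1*(-1/130) + 402 = 1/130 + 402 = 52261/130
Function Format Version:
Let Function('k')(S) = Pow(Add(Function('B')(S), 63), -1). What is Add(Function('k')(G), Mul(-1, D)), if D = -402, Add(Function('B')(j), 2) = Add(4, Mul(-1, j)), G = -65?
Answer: Rational(52261, 130) ≈ 402.01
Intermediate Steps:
Function('B')(j) = Add(2, Mul(-1, j)) (Function('B')(j) = Add(-2, Add(4, Mul(-1, j))) = Add(2, Mul(-1, j)))
Function('k')(S) = Pow(Add(65, Mul(-1, S)), -1) (Function('k')(S) = Pow(Add(Add(2, Mul(-1, S)), 63), -1) = Pow(Add(65, Mul(-1, S)), -1))
Add(Function('k')(G), Mul(-1, D)) = Add(Mul(-1, Pow(Add(-65, -65), -1)), Mul(-1, -402)) = Add(Mul(-1, Pow(-130, -1)), 402) = Add(Mul(-1, Rational(-1, 130)), 402) = Add(Rational(1, 130), 402) = Rational(52261, 130)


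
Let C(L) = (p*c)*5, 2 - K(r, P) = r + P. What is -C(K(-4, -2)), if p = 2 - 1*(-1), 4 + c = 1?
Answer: 45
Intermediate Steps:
K(r, P) = 2 - P - r (K(r, P) = 2 - (r + P) = 2 - (P + r) = 2 + (-P - r) = 2 - P - r)
c = -3 (c = -4 + 1 = -3)
p = 3 (p = 2 + 1 = 3)
C(L) = -45 (C(L) = (3*(-3))*5 = -9*5 = -45)
-C(K(-4, -2)) = -1*(-45) = 45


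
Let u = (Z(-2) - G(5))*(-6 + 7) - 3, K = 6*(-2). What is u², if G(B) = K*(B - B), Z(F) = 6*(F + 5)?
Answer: 225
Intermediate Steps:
K = -12
Z(F) = 30 + 6*F (Z(F) = 6*(5 + F) = 30 + 6*F)
G(B) = 0 (G(B) = -12*(B - B) = -12*0 = 0)
u = 15 (u = ((30 + 6*(-2)) - 1*0)*(-6 + 7) - 3 = ((30 - 12) + 0)*1 - 3 = (18 + 0)*1 - 3 = 18*1 - 3 = 18 - 3 = 15)
u² = 15² = 225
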